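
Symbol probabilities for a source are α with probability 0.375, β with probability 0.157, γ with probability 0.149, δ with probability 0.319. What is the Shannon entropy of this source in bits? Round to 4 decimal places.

H = −Σ pᵢ log₂ pᵢ.
−0.375·log₂(0.375) = 0.5306
−0.157·log₂(0.157) = 0.4194
−0.149·log₂(0.149) = 0.4092
−0.319·log₂(0.319) = 0.5258
Sum ≈ 1.8851 → 1.8851 bits.

1.8851 bits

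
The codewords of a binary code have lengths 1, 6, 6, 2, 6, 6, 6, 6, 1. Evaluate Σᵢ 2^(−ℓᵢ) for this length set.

1.34375

With common denominator 2^6 = 64: Σ 2^(−ℓᵢ) = 32/64 + 1/64 + 1/64 + 16/64 + 1/64 + 1/64 + 1/64 + 1/64 + 32/64 = 86/64 = 1.34375.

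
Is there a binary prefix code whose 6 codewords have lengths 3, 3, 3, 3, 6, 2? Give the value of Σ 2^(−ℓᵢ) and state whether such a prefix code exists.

With common denominator 2^6 = 64: Σ 2^(−ℓᵢ) = 8/64 + 8/64 + 8/64 + 8/64 + 1/64 + 16/64 = 49/64 = 0.765625.
Kraft's inequality requires Σ ≤ 1; here Σ = 0.765625 ≤ 1, so such a prefix code exists.

0.765625; yes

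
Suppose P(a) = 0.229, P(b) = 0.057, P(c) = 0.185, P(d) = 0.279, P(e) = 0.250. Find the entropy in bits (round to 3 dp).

H = −Σ pᵢ log₂ pᵢ.
−0.229·log₂(0.229) = 0.4870
−0.057·log₂(0.057) = 0.2356
−0.185·log₂(0.185) = 0.4504
−0.279·log₂(0.279) = 0.5138
−0.250·log₂(0.250) = 0.5000
Sum ≈ 2.1868 → 2.187 bits.

2.187 bits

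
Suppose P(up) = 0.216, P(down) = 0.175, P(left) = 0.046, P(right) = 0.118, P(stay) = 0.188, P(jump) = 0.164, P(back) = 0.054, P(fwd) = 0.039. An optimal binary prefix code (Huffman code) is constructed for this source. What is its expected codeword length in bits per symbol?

2.82 bits/symbol

Repeatedly combine the two least-probable nodes; the expected code length is the sum of the merged weights.
merge 39/1000 + 23/500 → 17/200
merge 27/500 + 17/200 → 139/1000
merge 59/500 + 139/1000 → 257/1000
merge 41/250 + 7/40 → 339/1000
merge 47/250 + 27/125 → 101/250
merge 257/1000 + 339/1000 → 149/250
merge 101/250 + 149/250 → 1
L = 17/200 + 139/1000 + 257/1000 + 339/1000 + 101/250 + 149/250 + 1 = 141/50 = 2.82 bits/symbol.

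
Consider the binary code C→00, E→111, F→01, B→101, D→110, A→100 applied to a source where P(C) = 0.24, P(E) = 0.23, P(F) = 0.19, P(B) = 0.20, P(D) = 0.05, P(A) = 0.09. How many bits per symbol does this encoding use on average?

2.57 bits/symbol

L̄ = Σ pᵢ·ℓᵢ = 0.24·2 + 0.23·3 + 0.19·2 + 0.20·3 + 0.05·3 + 0.09·3 = 2.57 bits/symbol.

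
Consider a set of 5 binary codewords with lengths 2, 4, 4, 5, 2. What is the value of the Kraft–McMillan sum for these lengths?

0.65625

With common denominator 2^5 = 32: Σ 2^(−ℓᵢ) = 8/32 + 2/32 + 2/32 + 1/32 + 8/32 = 21/32 = 0.65625.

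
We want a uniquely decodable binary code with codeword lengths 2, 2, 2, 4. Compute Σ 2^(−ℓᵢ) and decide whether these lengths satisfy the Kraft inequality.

0.8125; yes

With common denominator 2^4 = 16: Σ 2^(−ℓᵢ) = 4/16 + 4/16 + 4/16 + 1/16 = 13/16 = 0.8125.
Kraft's inequality requires Σ ≤ 1; here Σ = 0.8125 ≤ 1, so such a prefix code exists.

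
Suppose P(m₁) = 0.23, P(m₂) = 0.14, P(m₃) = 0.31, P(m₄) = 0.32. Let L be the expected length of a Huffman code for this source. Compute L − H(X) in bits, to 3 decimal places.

Entropy H = −Σ p log₂ p ≈ 1.9346 bits.
Huffman merges: 7/50+23/100→37/100; 31/100+8/25→63/100; 37/100+63/100→1. L = 2 ≈ 2.0000.
L − H = 2.0000 − 1.9346 = 0.065 bits.

0.065 bits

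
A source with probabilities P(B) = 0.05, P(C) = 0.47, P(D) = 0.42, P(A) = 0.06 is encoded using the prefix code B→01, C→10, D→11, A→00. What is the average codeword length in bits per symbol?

L̄ = Σ pᵢ·ℓᵢ = 0.05·2 + 0.47·2 + 0.42·2 + 0.06·2 = 2 bits/symbol.

2 bits/symbol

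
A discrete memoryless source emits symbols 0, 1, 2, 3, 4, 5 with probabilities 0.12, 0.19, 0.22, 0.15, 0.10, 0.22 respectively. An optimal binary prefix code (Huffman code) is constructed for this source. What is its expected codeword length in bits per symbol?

Repeatedly combine the two least-probable nodes; the expected code length is the sum of the merged weights.
merge 1/10 + 3/25 → 11/50
merge 3/20 + 19/100 → 17/50
merge 11/50 + 11/50 → 11/25
merge 11/50 + 17/50 → 14/25
merge 11/25 + 14/25 → 1
L = 11/50 + 17/50 + 11/25 + 14/25 + 1 = 64/25 = 2.56 bits/symbol.

2.56 bits/symbol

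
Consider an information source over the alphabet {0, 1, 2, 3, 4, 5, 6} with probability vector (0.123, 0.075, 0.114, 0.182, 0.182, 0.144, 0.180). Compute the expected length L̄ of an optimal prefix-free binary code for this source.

Repeatedly combine the two least-probable nodes; the expected code length is the sum of the merged weights.
merge 3/40 + 57/500 → 189/1000
merge 123/1000 + 18/125 → 267/1000
merge 9/50 + 91/500 → 181/500
merge 91/500 + 189/1000 → 371/1000
merge 267/1000 + 181/500 → 629/1000
merge 371/1000 + 629/1000 → 1
L = 189/1000 + 267/1000 + 181/500 + 371/1000 + 629/1000 + 1 = 1409/500 = 2.818 bits/symbol.

2.818 bits/symbol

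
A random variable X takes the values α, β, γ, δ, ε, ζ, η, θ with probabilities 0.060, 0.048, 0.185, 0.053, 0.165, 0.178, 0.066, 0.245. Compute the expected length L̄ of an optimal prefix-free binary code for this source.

2.797 bits/symbol

Repeatedly combine the two least-probable nodes; the expected code length is the sum of the merged weights.
merge 6/125 + 53/1000 → 101/1000
merge 3/50 + 33/500 → 63/500
merge 101/1000 + 63/500 → 227/1000
merge 33/200 + 89/500 → 343/1000
merge 37/200 + 227/1000 → 103/250
merge 49/200 + 343/1000 → 147/250
merge 103/250 + 147/250 → 1
L = 101/1000 + 63/500 + 227/1000 + 343/1000 + 103/250 + 147/250 + 1 = 2797/1000 = 2.797 bits/symbol.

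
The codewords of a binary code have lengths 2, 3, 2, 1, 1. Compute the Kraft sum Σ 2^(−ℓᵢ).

With common denominator 2^3 = 8: Σ 2^(−ℓᵢ) = 2/8 + 1/8 + 2/8 + 4/8 + 4/8 = 13/8 = 1.625.

1.625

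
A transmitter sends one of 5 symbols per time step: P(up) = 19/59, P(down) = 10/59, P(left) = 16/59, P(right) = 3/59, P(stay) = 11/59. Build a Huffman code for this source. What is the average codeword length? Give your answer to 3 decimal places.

2.220 bits/symbol

Repeatedly combine the two least-probable nodes; the expected code length is the sum of the merged weights.
merge 3/59 + 10/59 → 13/59
merge 11/59 + 13/59 → 24/59
merge 16/59 + 19/59 → 35/59
merge 24/59 + 35/59 → 1
L = 13/59 + 24/59 + 35/59 + 1 = 131/59 ≈ 2.220 bits/symbol.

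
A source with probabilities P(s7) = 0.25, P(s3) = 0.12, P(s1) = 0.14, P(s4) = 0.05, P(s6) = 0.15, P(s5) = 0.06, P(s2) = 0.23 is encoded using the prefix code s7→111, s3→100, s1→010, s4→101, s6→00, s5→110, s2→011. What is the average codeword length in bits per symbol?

L̄ = Σ pᵢ·ℓᵢ = 0.25·3 + 0.12·3 + 0.14·3 + 0.05·3 + 0.15·2 + 0.06·3 + 0.23·3 = 2.85 bits/symbol.

2.85 bits/symbol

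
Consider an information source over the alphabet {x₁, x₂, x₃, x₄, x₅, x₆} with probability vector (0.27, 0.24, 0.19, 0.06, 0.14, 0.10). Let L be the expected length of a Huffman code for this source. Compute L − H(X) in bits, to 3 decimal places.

0.028 bits

Entropy H = −Σ p log₂ p ≈ 2.4322 bits.
Huffman merges: 3/50+1/10→4/25; 7/50+4/25→3/10; 19/100+6/25→43/100; 27/100+3/10→57/100; 43/100+57/100→1. L = 123/50 ≈ 2.4600.
L − H = 2.4600 − 2.4322 = 0.028 bits.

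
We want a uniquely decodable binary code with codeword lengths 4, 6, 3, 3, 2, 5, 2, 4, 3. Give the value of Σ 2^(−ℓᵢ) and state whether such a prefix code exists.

With common denominator 2^6 = 64: Σ 2^(−ℓᵢ) = 4/64 + 1/64 + 8/64 + 8/64 + 16/64 + 2/64 + 16/64 + 4/64 + 8/64 = 67/64 = 1.046875.
Kraft's inequality requires Σ ≤ 1; here Σ = 1.046875 > 1, so no such prefix code exists.

1.046875; no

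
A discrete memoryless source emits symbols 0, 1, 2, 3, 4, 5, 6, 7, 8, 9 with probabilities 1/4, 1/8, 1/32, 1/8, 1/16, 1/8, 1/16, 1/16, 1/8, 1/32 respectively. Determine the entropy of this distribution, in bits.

3.0625 bits

Each probability is a power of 1/2, so log₂(1/p) is an integer.
H = Σ p·log₂(1/p) = 1/4·2 + 1/8·3 + 1/32·5 + 1/8·3 + 1/16·4 + 1/8·3 + 1/16·4 + 1/16·4 + 1/8·3 + 1/32·5 = 3.0625 bits.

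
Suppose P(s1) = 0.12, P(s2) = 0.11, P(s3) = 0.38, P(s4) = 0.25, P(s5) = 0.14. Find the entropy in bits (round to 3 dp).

2.145 bits

H = −Σ pᵢ log₂ pᵢ.
−0.12·log₂(0.12) = 0.3671
−0.11·log₂(0.11) = 0.3503
−0.38·log₂(0.38) = 0.5305
−0.25·log₂(0.25) = 0.5000
−0.14·log₂(0.14) = 0.3971
Sum ≈ 2.1449 → 2.145 bits.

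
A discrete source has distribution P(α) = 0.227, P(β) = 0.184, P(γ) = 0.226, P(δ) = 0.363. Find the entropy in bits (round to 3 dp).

H = −Σ pᵢ log₂ pᵢ.
−0.227·log₂(0.227) = 0.4856
−0.184·log₂(0.184) = 0.4494
−0.226·log₂(0.226) = 0.4849
−0.363·log₂(0.363) = 0.5307
Sum ≈ 1.9506 → 1.951 bits.

1.951 bits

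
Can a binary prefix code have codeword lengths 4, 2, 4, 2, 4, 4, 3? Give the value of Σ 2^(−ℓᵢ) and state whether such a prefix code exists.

0.875; yes

With common denominator 2^4 = 16: Σ 2^(−ℓᵢ) = 1/16 + 4/16 + 1/16 + 4/16 + 1/16 + 1/16 + 2/16 = 14/16 = 0.875.
Kraft's inequality requires Σ ≤ 1; here Σ = 0.875 ≤ 1, so such a prefix code exists.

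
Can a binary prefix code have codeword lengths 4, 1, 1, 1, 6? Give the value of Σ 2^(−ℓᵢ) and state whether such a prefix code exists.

1.578125; no

With common denominator 2^6 = 64: Σ 2^(−ℓᵢ) = 4/64 + 32/64 + 32/64 + 32/64 + 1/64 = 101/64 = 1.578125.
Kraft's inequality requires Σ ≤ 1; here Σ = 1.578125 > 1, so no such prefix code exists.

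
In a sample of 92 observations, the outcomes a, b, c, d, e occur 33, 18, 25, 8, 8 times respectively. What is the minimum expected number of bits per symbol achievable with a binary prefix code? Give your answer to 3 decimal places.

Probabilities are the counts divided by 92.
Repeatedly combine the two least-probable nodes; the expected code length is the sum of the merged weights.
merge 2/23 + 2/23 → 4/23
merge 4/23 + 9/46 → 17/46
merge 25/92 + 33/92 → 29/46
merge 17/46 + 29/46 → 1
L = 4/23 + 17/46 + 29/46 + 1 = 50/23 ≈ 2.174 bits/symbol.

2.174 bits/symbol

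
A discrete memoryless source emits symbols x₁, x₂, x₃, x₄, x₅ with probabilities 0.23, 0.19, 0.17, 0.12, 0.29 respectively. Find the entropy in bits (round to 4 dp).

H = −Σ pᵢ log₂ pᵢ.
−0.23·log₂(0.23) = 0.4877
−0.19·log₂(0.19) = 0.4552
−0.17·log₂(0.17) = 0.4346
−0.12·log₂(0.12) = 0.3671
−0.29·log₂(0.29) = 0.5179
Sum ≈ 2.2625 → 2.2625 bits.

2.2625 bits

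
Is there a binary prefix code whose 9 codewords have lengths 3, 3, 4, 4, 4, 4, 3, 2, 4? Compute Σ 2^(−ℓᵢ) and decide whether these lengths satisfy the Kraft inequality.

0.9375; yes

With common denominator 2^4 = 16: Σ 2^(−ℓᵢ) = 2/16 + 2/16 + 1/16 + 1/16 + 1/16 + 1/16 + 2/16 + 4/16 + 1/16 = 15/16 = 0.9375.
Kraft's inequality requires Σ ≤ 1; here Σ = 0.9375 ≤ 1, so such a prefix code exists.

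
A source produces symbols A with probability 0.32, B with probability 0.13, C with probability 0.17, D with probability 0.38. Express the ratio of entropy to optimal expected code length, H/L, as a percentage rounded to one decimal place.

Entropy H = −Σ p log₂ p ≈ 1.8737 bits.
Huffman merges: 13/100+17/100→3/10; 3/10+8/25→31/50; 19/50+31/50→1. L = 48/25 ≈ 1.9200.
Efficiency = H/L = 1.8737/1.9200 = 97.6%.

97.6%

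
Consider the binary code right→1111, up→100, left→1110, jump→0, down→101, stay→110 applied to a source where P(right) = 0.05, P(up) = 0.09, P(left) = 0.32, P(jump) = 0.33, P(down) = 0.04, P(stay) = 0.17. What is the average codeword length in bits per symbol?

L̄ = Σ pᵢ·ℓᵢ = 0.05·4 + 0.09·3 + 0.32·4 + 0.33·1 + 0.04·3 + 0.17·3 = 2.71 bits/symbol.

2.71 bits/symbol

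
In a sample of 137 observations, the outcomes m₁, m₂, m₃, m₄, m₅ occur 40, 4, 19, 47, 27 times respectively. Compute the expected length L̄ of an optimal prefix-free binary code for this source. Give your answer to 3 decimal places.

2.168 bits/symbol

Probabilities are the counts divided by 137.
Repeatedly combine the two least-probable nodes; the expected code length is the sum of the merged weights.
merge 4/137 + 19/137 → 23/137
merge 23/137 + 27/137 → 50/137
merge 40/137 + 47/137 → 87/137
merge 50/137 + 87/137 → 1
L = 23/137 + 50/137 + 87/137 + 1 = 297/137 ≈ 2.168 bits/symbol.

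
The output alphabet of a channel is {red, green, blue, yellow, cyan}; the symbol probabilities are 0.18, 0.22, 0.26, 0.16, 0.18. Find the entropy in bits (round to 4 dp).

2.2995 bits

H = −Σ pᵢ log₂ pᵢ.
−0.18·log₂(0.18) = 0.4453
−0.22·log₂(0.22) = 0.4806
−0.26·log₂(0.26) = 0.5053
−0.16·log₂(0.16) = 0.4230
−0.18·log₂(0.18) = 0.4453
Sum ≈ 2.2995 → 2.2995 bits.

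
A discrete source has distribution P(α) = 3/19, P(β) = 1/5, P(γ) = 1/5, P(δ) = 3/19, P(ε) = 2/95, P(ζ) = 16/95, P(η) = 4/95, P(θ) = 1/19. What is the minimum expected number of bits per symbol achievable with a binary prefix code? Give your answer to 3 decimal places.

2.779 bits/symbol

Repeatedly combine the two least-probable nodes; the expected code length is the sum of the merged weights.
merge 2/95 + 4/95 → 6/95
merge 1/19 + 6/95 → 11/95
merge 11/95 + 3/19 → 26/95
merge 3/19 + 16/95 → 31/95
merge 1/5 + 1/5 → 2/5
merge 26/95 + 31/95 → 3/5
merge 2/5 + 3/5 → 1
L = 6/95 + 11/95 + 26/95 + 31/95 + 2/5 + 3/5 + 1 = 264/95 ≈ 2.779 bits/symbol.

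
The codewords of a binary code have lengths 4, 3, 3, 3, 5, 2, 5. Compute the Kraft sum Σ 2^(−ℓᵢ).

With common denominator 2^5 = 32: Σ 2^(−ℓᵢ) = 2/32 + 4/32 + 4/32 + 4/32 + 1/32 + 8/32 + 1/32 = 24/32 = 0.75.

0.75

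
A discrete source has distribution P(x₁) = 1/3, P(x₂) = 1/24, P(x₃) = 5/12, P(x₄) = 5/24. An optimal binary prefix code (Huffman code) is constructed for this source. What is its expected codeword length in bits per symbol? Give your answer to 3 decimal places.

1.833 bits/symbol

Repeatedly combine the two least-probable nodes; the expected code length is the sum of the merged weights.
merge 1/24 + 5/24 → 1/4
merge 1/4 + 1/3 → 7/12
merge 5/12 + 7/12 → 1
L = 1/4 + 7/12 + 1 = 11/6 ≈ 1.833 bits/symbol.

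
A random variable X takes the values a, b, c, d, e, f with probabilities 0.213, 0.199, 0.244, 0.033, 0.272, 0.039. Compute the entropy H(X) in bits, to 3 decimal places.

2.291 bits

H = −Σ pᵢ log₂ pᵢ.
−0.213·log₂(0.213) = 0.4752
−0.199·log₂(0.199) = 0.4635
−0.244·log₂(0.244) = 0.4966
−0.033·log₂(0.033) = 0.1624
−0.272·log₂(0.272) = 0.5109
−0.039·log₂(0.039) = 0.1825
Sum ≈ 2.2911 → 2.291 bits.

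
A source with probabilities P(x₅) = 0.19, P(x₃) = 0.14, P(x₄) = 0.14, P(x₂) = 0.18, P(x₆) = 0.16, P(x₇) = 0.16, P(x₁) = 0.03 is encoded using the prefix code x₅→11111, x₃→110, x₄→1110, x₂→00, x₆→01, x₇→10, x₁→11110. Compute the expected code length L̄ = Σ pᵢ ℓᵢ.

L̄ = Σ pᵢ·ℓᵢ = 0.19·5 + 0.14·3 + 0.14·4 + 0.18·2 + 0.16·2 + 0.16·2 + 0.03·5 = 3.08 bits/symbol.

3.08 bits/symbol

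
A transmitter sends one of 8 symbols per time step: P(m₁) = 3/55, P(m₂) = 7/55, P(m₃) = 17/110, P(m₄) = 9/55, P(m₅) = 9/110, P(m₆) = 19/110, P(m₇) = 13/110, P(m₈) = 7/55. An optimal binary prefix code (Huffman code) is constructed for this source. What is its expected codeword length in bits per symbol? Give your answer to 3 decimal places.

2.964 bits/symbol

Repeatedly combine the two least-probable nodes; the expected code length is the sum of the merged weights.
merge 3/55 + 9/110 → 3/22
merge 13/110 + 7/55 → 27/110
merge 7/55 + 3/22 → 29/110
merge 17/110 + 9/55 → 7/22
merge 19/110 + 27/110 → 23/55
merge 29/110 + 7/22 → 32/55
merge 23/55 + 32/55 → 1
L = 3/22 + 27/110 + 29/110 + 7/22 + 23/55 + 32/55 + 1 = 163/55 ≈ 2.964 bits/symbol.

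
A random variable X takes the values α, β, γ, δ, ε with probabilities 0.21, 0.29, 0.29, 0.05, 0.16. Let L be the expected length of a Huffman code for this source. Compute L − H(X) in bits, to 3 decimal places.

0.062 bits

Entropy H = −Σ p log₂ p ≈ 2.1477 bits.
Huffman merges: 1/20+4/25→21/100; 21/100+21/100→21/50; 29/100+29/100→29/50; 21/50+29/50→1. L = 221/100 ≈ 2.2100.
L − H = 2.2100 − 2.1477 = 0.062 bits.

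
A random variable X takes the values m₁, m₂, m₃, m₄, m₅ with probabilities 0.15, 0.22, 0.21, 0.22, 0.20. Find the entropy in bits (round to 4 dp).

H = −Σ pᵢ log₂ pᵢ.
−0.15·log₂(0.15) = 0.4105
−0.22·log₂(0.22) = 0.4806
−0.21·log₂(0.21) = 0.4728
−0.22·log₂(0.22) = 0.4806
−0.20·log₂(0.20) = 0.4644
Sum ≈ 2.3089 → 2.3089 bits.

2.3089 bits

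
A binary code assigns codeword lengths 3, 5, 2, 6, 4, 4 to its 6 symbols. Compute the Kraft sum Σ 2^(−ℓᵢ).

With common denominator 2^6 = 64: Σ 2^(−ℓᵢ) = 8/64 + 2/64 + 16/64 + 1/64 + 4/64 + 4/64 = 35/64 = 0.546875.

0.546875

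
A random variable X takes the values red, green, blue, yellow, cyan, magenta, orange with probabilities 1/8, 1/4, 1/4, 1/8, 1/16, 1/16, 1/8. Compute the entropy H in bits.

Each probability is a power of 1/2, so log₂(1/p) is an integer.
H = Σ p·log₂(1/p) = 1/8·3 + 1/4·2 + 1/4·2 + 1/8·3 + 1/16·4 + 1/16·4 + 1/8·3 = 2.625 bits.

2.625 bits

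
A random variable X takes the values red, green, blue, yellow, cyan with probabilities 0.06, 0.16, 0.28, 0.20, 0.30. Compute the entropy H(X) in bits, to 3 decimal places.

2.166 bits

H = −Σ pᵢ log₂ pᵢ.
−0.06·log₂(0.06) = 0.2435
−0.16·log₂(0.16) = 0.4230
−0.28·log₂(0.28) = 0.5142
−0.20·log₂(0.20) = 0.4644
−0.30·log₂(0.30) = 0.5211
Sum ≈ 2.1662 → 2.166 bits.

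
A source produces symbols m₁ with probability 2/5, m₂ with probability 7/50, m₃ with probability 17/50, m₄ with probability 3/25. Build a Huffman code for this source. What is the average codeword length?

1.86 bits/symbol

Repeatedly combine the two least-probable nodes; the expected code length is the sum of the merged weights.
merge 3/25 + 7/50 → 13/50
merge 13/50 + 17/50 → 3/5
merge 2/5 + 3/5 → 1
L = 13/50 + 3/5 + 1 = 93/50 = 1.86 bits/symbol.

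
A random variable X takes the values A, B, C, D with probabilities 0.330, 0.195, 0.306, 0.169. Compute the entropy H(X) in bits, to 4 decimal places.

1.9440 bits

H = −Σ pᵢ log₂ pᵢ.
−0.330·log₂(0.330) = 0.5278
−0.195·log₂(0.195) = 0.4599
−0.306·log₂(0.306) = 0.5228
−0.169·log₂(0.169) = 0.4335
Sum ≈ 1.9440 → 1.9440 bits.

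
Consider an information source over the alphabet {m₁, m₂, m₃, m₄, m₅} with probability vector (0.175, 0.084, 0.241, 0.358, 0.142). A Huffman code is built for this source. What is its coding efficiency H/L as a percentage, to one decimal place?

Entropy H = −Σ p log₂ p ≈ 2.1654 bits.
Huffman merges: 21/250+71/500→113/500; 7/40+113/500→401/1000; 241/1000+179/500→599/1000; 401/1000+599/1000→1. L = 1113/500 ≈ 2.2260.
Efficiency = H/L = 2.1654/2.2260 = 97.3%.

97.3%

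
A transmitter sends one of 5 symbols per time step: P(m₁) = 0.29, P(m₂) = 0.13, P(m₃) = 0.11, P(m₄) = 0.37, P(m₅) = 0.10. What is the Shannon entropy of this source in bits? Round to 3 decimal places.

H = −Σ pᵢ log₂ pᵢ.
−0.29·log₂(0.29) = 0.5179
−0.13·log₂(0.13) = 0.3826
−0.11·log₂(0.11) = 0.3503
−0.37·log₂(0.37) = 0.5307
−0.10·log₂(0.10) = 0.3322
Sum ≈ 2.1138 → 2.114 bits.

2.114 bits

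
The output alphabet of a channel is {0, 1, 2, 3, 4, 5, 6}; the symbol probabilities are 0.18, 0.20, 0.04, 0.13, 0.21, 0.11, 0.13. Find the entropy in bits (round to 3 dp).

H = −Σ pᵢ log₂ pᵢ.
−0.18·log₂(0.18) = 0.4453
−0.20·log₂(0.20) = 0.4644
−0.04·log₂(0.04) = 0.1858
−0.13·log₂(0.13) = 0.3826
−0.21·log₂(0.21) = 0.4728
−0.11·log₂(0.11) = 0.3503
−0.13·log₂(0.13) = 0.3826
Sum ≈ 2.6838 → 2.684 bits.

2.684 bits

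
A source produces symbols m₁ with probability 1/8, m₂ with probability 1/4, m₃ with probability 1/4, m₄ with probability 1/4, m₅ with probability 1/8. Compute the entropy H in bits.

2.25 bits

Each probability is a power of 1/2, so log₂(1/p) is an integer.
H = Σ p·log₂(1/p) = 1/8·3 + 1/4·2 + 1/4·2 + 1/4·2 + 1/8·3 = 2.25 bits.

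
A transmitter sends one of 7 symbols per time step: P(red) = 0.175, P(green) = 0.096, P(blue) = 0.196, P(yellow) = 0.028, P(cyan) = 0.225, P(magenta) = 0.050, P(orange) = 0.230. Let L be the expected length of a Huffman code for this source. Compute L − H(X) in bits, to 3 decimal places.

0.043 bits

Entropy H = −Σ p log₂ p ≈ 2.5578 bits.
Huffman merges: 7/250+1/20→39/500; 39/500+12/125→87/500; 87/500+7/40→349/1000; 49/250+9/40→421/1000; 23/100+349/1000→579/1000; 421/1000+579/1000→1. L = 2601/1000 ≈ 2.6010.
L − H = 2.6010 − 2.5578 = 0.043 bits.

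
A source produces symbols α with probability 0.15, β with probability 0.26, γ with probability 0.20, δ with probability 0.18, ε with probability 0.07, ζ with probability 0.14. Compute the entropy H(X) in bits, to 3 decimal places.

2.491 bits

H = −Σ pᵢ log₂ pᵢ.
−0.15·log₂(0.15) = 0.4105
−0.26·log₂(0.26) = 0.5053
−0.20·log₂(0.20) = 0.4644
−0.18·log₂(0.18) = 0.4453
−0.07·log₂(0.07) = 0.2686
−0.14·log₂(0.14) = 0.3971
Sum ≈ 2.4912 → 2.491 bits.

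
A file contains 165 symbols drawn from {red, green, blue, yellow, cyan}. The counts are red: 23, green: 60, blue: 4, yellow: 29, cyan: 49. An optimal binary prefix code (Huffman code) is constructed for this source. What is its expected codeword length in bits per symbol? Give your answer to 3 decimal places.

Probabilities are the counts divided by 165.
Repeatedly combine the two least-probable nodes; the expected code length is the sum of the merged weights.
merge 4/165 + 23/165 → 9/55
merge 9/55 + 29/165 → 56/165
merge 49/165 + 56/165 → 7/11
merge 4/11 + 7/11 → 1
L = 9/55 + 56/165 + 7/11 + 1 = 353/165 ≈ 2.139 bits/symbol.

2.139 bits/symbol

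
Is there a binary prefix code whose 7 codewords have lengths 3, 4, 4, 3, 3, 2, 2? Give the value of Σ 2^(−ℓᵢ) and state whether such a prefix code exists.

With common denominator 2^4 = 16: Σ 2^(−ℓᵢ) = 2/16 + 1/16 + 1/16 + 2/16 + 2/16 + 4/16 + 4/16 = 16/16 = 1.
Kraft's inequality requires Σ ≤ 1; here Σ = 1 ≤ 1, so such a prefix code exists.

1; yes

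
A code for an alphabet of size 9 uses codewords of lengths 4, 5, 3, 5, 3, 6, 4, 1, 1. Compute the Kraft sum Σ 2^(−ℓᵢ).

With common denominator 2^6 = 64: Σ 2^(−ℓᵢ) = 4/64 + 2/64 + 8/64 + 2/64 + 8/64 + 1/64 + 4/64 + 32/64 + 32/64 = 93/64 = 1.453125.

1.453125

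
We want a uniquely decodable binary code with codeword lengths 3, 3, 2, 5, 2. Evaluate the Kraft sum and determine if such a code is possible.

With common denominator 2^5 = 32: Σ 2^(−ℓᵢ) = 4/32 + 4/32 + 8/32 + 1/32 + 8/32 = 25/32 = 0.78125.
Kraft's inequality requires Σ ≤ 1; here Σ = 0.78125 ≤ 1, so such a prefix code exists.

0.78125; yes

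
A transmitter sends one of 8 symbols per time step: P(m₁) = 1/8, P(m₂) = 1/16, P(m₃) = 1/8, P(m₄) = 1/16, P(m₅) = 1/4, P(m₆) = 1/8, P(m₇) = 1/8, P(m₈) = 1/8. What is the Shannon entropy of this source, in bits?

2.875 bits

Each probability is a power of 1/2, so log₂(1/p) is an integer.
H = Σ p·log₂(1/p) = 1/8·3 + 1/16·4 + 1/8·3 + 1/16·4 + 1/4·2 + 1/8·3 + 1/8·3 + 1/8·3 = 2.875 bits.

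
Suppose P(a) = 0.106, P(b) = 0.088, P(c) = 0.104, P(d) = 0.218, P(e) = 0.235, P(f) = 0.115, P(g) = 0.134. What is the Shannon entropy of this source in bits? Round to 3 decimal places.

H = −Σ pᵢ log₂ pᵢ.
−0.106·log₂(0.106) = 0.3432
−0.088·log₂(0.088) = 0.3086
−0.104·log₂(0.104) = 0.3396
−0.218·log₂(0.218) = 0.4791
−0.235·log₂(0.235) = 0.4910
−0.115·log₂(0.115) = 0.3588
−0.134·log₂(0.134) = 0.3886
Sum ≈ 2.7088 → 2.709 bits.

2.709 bits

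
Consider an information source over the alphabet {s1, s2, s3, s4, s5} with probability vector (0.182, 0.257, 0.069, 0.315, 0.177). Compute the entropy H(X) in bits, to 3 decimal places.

2.184 bits

H = −Σ pᵢ log₂ pᵢ.
−0.182·log₂(0.182) = 0.4474
−0.257·log₂(0.257) = 0.5038
−0.069·log₂(0.069) = 0.2662
−0.315·log₂(0.315) = 0.5250
−0.177·log₂(0.177) = 0.4422
Sum ≈ 2.1844 → 2.184 bits.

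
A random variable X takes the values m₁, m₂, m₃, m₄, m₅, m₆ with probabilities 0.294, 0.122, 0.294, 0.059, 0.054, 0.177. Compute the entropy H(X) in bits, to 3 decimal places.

H = −Σ pᵢ log₂ pᵢ.
−0.294·log₂(0.294) = 0.5192
−0.122·log₂(0.122) = 0.3703
−0.294·log₂(0.294) = 0.5192
−0.059·log₂(0.059) = 0.2409
−0.054·log₂(0.054) = 0.2274
−0.177·log₂(0.177) = 0.4422
Sum ≈ 2.3192 → 2.319 bits.

2.319 bits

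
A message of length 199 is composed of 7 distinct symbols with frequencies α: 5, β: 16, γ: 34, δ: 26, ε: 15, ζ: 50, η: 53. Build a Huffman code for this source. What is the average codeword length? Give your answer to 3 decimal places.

2.583 bits/symbol

Probabilities are the counts divided by 199.
Repeatedly combine the two least-probable nodes; the expected code length is the sum of the merged weights.
merge 5/199 + 15/199 → 20/199
merge 16/199 + 20/199 → 36/199
merge 26/199 + 34/199 → 60/199
merge 36/199 + 50/199 → 86/199
merge 53/199 + 60/199 → 113/199
merge 86/199 + 113/199 → 1
L = 20/199 + 36/199 + 60/199 + 86/199 + 113/199 + 1 = 514/199 ≈ 2.583 bits/symbol.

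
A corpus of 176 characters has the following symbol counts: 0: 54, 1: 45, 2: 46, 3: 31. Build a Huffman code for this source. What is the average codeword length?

2 bits/symbol

Probabilities are the counts divided by 176.
Repeatedly combine the two least-probable nodes; the expected code length is the sum of the merged weights.
merge 31/176 + 45/176 → 19/44
merge 23/88 + 27/88 → 25/44
merge 19/44 + 25/44 → 1
L = 19/44 + 25/44 + 1 = 2 bits/symbol.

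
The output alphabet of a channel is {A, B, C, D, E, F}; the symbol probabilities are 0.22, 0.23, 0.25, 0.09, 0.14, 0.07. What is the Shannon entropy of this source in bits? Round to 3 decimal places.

H = −Σ pᵢ log₂ pᵢ.
−0.22·log₂(0.22) = 0.4806
−0.23·log₂(0.23) = 0.4877
−0.25·log₂(0.25) = 0.5000
−0.09·log₂(0.09) = 0.3127
−0.14·log₂(0.14) = 0.3971
−0.07·log₂(0.07) = 0.2686
Sum ≈ 2.4466 → 2.447 bits.

2.447 bits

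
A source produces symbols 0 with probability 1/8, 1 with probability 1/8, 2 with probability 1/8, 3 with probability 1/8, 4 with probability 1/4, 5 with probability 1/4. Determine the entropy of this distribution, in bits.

Each probability is a power of 1/2, so log₂(1/p) is an integer.
H = Σ p·log₂(1/p) = 1/8·3 + 1/8·3 + 1/8·3 + 1/8·3 + 1/4·2 + 1/4·2 = 2.5 bits.

2.5 bits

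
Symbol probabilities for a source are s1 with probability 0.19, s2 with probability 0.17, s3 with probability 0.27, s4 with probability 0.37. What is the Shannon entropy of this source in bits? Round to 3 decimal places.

H = −Σ pᵢ log₂ pᵢ.
−0.19·log₂(0.19) = 0.4552
−0.17·log₂(0.17) = 0.4346
−0.27·log₂(0.27) = 0.5100
−0.37·log₂(0.37) = 0.5307
Sum ≈ 1.9306 → 1.931 bits.

1.931 bits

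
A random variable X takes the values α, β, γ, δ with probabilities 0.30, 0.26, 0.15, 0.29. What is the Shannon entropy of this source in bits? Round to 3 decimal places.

1.955 bits

H = −Σ pᵢ log₂ pᵢ.
−0.30·log₂(0.30) = 0.5211
−0.26·log₂(0.26) = 0.5053
−0.15·log₂(0.15) = 0.4105
−0.29·log₂(0.29) = 0.5179
Sum ≈ 1.9548 → 1.955 bits.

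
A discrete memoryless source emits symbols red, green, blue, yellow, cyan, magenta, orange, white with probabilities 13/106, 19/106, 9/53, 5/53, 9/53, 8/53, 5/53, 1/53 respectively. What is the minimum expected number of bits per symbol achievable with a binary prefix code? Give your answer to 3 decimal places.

2.934 bits/symbol

Repeatedly combine the two least-probable nodes; the expected code length is the sum of the merged weights.
merge 1/53 + 5/53 → 6/53
merge 5/53 + 6/53 → 11/53
merge 13/106 + 8/53 → 29/106
merge 9/53 + 9/53 → 18/53
merge 19/106 + 11/53 → 41/106
merge 29/106 + 18/53 → 65/106
merge 41/106 + 65/106 → 1
L = 6/53 + 11/53 + 29/106 + 18/53 + 41/106 + 65/106 + 1 = 311/106 ≈ 2.934 bits/symbol.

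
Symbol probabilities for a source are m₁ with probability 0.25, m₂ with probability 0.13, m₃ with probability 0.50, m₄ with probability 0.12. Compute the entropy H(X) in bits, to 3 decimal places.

H = −Σ pᵢ log₂ pᵢ.
−0.25·log₂(0.25) = 0.5000
−0.13·log₂(0.13) = 0.3826
−0.50·log₂(0.50) = 0.5000
−0.12·log₂(0.12) = 0.3671
Sum ≈ 1.7497 → 1.750 bits.

1.750 bits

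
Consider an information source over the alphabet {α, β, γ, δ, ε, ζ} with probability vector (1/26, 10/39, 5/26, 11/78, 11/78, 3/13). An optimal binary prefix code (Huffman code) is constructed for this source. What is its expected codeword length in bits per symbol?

Repeatedly combine the two least-probable nodes; the expected code length is the sum of the merged weights.
merge 1/26 + 11/78 → 7/39
merge 11/78 + 7/39 → 25/78
merge 5/26 + 3/13 → 11/26
merge 10/39 + 25/78 → 15/26
merge 11/26 + 15/26 → 1
L = 7/39 + 25/78 + 11/26 + 15/26 + 1 = 5/2 = 2.5 bits/symbol.

2.5 bits/symbol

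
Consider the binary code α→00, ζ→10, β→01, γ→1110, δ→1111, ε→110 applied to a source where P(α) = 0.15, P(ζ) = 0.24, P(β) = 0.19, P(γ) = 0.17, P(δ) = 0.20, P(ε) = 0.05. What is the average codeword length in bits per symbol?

L̄ = Σ pᵢ·ℓᵢ = 0.15·2 + 0.24·2 + 0.19·2 + 0.17·4 + 0.20·4 + 0.05·3 = 2.79 bits/symbol.

2.79 bits/symbol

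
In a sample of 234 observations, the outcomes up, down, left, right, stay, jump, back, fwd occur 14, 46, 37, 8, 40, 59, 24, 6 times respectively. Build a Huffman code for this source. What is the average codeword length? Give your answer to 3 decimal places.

Probabilities are the counts divided by 234.
Repeatedly combine the two least-probable nodes; the expected code length is the sum of the merged weights.
merge 1/39 + 4/117 → 7/117
merge 7/117 + 7/117 → 14/117
merge 4/39 + 14/117 → 2/9
merge 37/234 + 20/117 → 77/234
merge 23/117 + 2/9 → 49/117
merge 59/234 + 77/234 → 68/117
merge 49/117 + 68/117 → 1
L = 7/117 + 14/117 + 2/9 + 77/234 + 49/117 + 68/117 + 1 = 71/26 ≈ 2.731 bits/symbol.

2.731 bits/symbol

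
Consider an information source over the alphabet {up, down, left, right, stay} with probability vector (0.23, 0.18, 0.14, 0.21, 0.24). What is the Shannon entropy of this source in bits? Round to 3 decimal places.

H = −Σ pᵢ log₂ pᵢ.
−0.23·log₂(0.23) = 0.4877
−0.18·log₂(0.18) = 0.4453
−0.14·log₂(0.14) = 0.3971
−0.21·log₂(0.21) = 0.4728
−0.24·log₂(0.24) = 0.4941
Sum ≈ 2.2970 → 2.297 bits.

2.297 bits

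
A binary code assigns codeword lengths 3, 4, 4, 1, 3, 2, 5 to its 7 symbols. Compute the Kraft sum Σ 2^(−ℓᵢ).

With common denominator 2^5 = 32: Σ 2^(−ℓᵢ) = 4/32 + 2/32 + 2/32 + 16/32 + 4/32 + 8/32 + 1/32 = 37/32 = 1.15625.

1.15625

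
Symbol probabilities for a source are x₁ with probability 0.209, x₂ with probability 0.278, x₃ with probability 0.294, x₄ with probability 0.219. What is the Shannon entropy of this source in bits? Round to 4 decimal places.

1.9845 bits

H = −Σ pᵢ log₂ pᵢ.
−0.209·log₂(0.209) = 0.4720
−0.278·log₂(0.278) = 0.5134
−0.294·log₂(0.294) = 0.5192
−0.219·log₂(0.219) = 0.4798
Sum ≈ 1.9845 → 1.9845 bits.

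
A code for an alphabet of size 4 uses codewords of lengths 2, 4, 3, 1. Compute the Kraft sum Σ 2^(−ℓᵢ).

With common denominator 2^4 = 16: Σ 2^(−ℓᵢ) = 4/16 + 1/16 + 2/16 + 8/16 = 15/16 = 0.9375.

0.9375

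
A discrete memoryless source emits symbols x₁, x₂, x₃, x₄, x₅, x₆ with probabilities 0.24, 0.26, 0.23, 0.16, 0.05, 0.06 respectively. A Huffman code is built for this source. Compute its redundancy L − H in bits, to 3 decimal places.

Entropy H = −Σ p log₂ p ≈ 2.3697 bits.
Huffman merges: 1/20+3/50→11/100; 11/100+4/25→27/100; 23/100+6/25→47/100; 13/50+27/100→53/100; 47/100+53/100→1. L = 119/50 ≈ 2.3800.
L − H = 2.3800 − 2.3697 = 0.010 bits.

0.010 bits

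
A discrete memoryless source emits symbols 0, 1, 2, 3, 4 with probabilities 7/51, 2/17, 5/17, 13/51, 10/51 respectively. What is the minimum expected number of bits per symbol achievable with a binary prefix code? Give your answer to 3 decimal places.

Repeatedly combine the two least-probable nodes; the expected code length is the sum of the merged weights.
merge 2/17 + 7/51 → 13/51
merge 10/51 + 13/51 → 23/51
merge 13/51 + 5/17 → 28/51
merge 23/51 + 28/51 → 1
L = 13/51 + 23/51 + 28/51 + 1 = 115/51 ≈ 2.255 bits/symbol.

2.255 bits/symbol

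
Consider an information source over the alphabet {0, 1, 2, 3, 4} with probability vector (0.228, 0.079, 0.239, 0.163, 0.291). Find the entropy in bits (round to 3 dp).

2.214 bits

H = −Σ pᵢ log₂ pᵢ.
−0.228·log₂(0.228) = 0.4863
−0.079·log₂(0.079) = 0.2893
−0.239·log₂(0.239) = 0.4935
−0.163·log₂(0.163) = 0.4266
−0.291·log₂(0.291) = 0.5182
Sum ≈ 2.2139 → 2.214 bits.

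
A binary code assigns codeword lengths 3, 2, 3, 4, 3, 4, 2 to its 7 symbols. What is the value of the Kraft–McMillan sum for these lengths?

1

With common denominator 2^4 = 16: Σ 2^(−ℓᵢ) = 2/16 + 4/16 + 2/16 + 1/16 + 2/16 + 1/16 + 4/16 = 16/16 = 1.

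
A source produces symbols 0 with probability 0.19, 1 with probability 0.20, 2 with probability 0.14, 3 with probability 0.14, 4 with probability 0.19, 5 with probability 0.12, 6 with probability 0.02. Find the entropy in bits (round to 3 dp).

2.649 bits

H = −Σ pᵢ log₂ pᵢ.
−0.19·log₂(0.19) = 0.4552
−0.20·log₂(0.20) = 0.4644
−0.14·log₂(0.14) = 0.3971
−0.14·log₂(0.14) = 0.3971
−0.19·log₂(0.19) = 0.4552
−0.12·log₂(0.12) = 0.3671
−0.02·log₂(0.02) = 0.1129
Sum ≈ 2.6490 → 2.649 bits.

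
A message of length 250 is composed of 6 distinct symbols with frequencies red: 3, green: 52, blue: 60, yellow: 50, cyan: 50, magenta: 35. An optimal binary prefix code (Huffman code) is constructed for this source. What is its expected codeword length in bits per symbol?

2.504 bits/symbol

Probabilities are the counts divided by 250.
Repeatedly combine the two least-probable nodes; the expected code length is the sum of the merged weights.
merge 3/250 + 7/50 → 19/125
merge 19/125 + 1/5 → 44/125
merge 1/5 + 26/125 → 51/125
merge 6/25 + 44/125 → 74/125
merge 51/125 + 74/125 → 1
L = 19/125 + 44/125 + 51/125 + 74/125 + 1 = 313/125 = 2.504 bits/symbol.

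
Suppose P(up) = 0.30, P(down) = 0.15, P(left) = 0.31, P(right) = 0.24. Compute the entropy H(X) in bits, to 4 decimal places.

1.9496 bits

H = −Σ pᵢ log₂ pᵢ.
−0.30·log₂(0.30) = 0.5211
−0.15·log₂(0.15) = 0.4105
−0.31·log₂(0.31) = 0.5238
−0.24·log₂(0.24) = 0.4941
Sum ≈ 1.9496 → 1.9496 bits.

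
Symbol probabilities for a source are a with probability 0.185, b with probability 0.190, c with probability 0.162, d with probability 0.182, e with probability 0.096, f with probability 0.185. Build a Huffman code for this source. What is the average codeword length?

2.625 bits/symbol

Repeatedly combine the two least-probable nodes; the expected code length is the sum of the merged weights.
merge 12/125 + 81/500 → 129/500
merge 91/500 + 37/200 → 367/1000
merge 37/200 + 19/100 → 3/8
merge 129/500 + 367/1000 → 5/8
merge 3/8 + 5/8 → 1
L = 129/500 + 367/1000 + 3/8 + 5/8 + 1 = 21/8 = 2.625 bits/symbol.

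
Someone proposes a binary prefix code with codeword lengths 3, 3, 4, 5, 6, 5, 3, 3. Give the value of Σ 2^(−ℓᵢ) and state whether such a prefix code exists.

0.640625; yes

With common denominator 2^6 = 64: Σ 2^(−ℓᵢ) = 8/64 + 8/64 + 4/64 + 2/64 + 1/64 + 2/64 + 8/64 + 8/64 = 41/64 = 0.640625.
Kraft's inequality requires Σ ≤ 1; here Σ = 0.640625 ≤ 1, so such a prefix code exists.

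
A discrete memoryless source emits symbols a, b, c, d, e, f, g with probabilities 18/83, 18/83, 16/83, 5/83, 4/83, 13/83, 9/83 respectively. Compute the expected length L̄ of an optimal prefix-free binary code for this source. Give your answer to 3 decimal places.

2.675 bits/symbol

Repeatedly combine the two least-probable nodes; the expected code length is the sum of the merged weights.
merge 4/83 + 5/83 → 9/83
merge 9/83 + 9/83 → 18/83
merge 13/83 + 16/83 → 29/83
merge 18/83 + 18/83 → 36/83
merge 18/83 + 29/83 → 47/83
merge 36/83 + 47/83 → 1
L = 9/83 + 18/83 + 29/83 + 36/83 + 47/83 + 1 = 222/83 ≈ 2.675 bits/symbol.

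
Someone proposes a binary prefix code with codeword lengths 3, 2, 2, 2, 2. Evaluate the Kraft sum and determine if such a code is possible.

With common denominator 2^3 = 8: Σ 2^(−ℓᵢ) = 1/8 + 2/8 + 2/8 + 2/8 + 2/8 = 9/8 = 1.125.
Kraft's inequality requires Σ ≤ 1; here Σ = 1.125 > 1, so no such prefix code exists.

1.125; no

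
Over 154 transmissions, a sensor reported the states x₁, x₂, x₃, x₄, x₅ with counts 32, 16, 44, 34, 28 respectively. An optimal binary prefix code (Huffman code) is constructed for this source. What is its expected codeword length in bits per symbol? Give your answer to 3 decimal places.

2.286 bits/symbol

Probabilities are the counts divided by 154.
Repeatedly combine the two least-probable nodes; the expected code length is the sum of the merged weights.
merge 8/77 + 2/11 → 2/7
merge 16/77 + 17/77 → 3/7
merge 2/7 + 2/7 → 4/7
merge 3/7 + 4/7 → 1
L = 2/7 + 3/7 + 4/7 + 1 = 16/7 ≈ 2.286 bits/symbol.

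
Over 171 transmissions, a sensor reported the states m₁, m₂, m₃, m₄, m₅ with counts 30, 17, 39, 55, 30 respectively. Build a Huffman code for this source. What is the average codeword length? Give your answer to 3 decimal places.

Probabilities are the counts divided by 171.
Repeatedly combine the two least-probable nodes; the expected code length is the sum of the merged weights.
merge 17/171 + 10/57 → 47/171
merge 10/57 + 13/57 → 23/57
merge 47/171 + 55/171 → 34/57
merge 23/57 + 34/57 → 1
L = 47/171 + 23/57 + 34/57 + 1 = 389/171 ≈ 2.275 bits/symbol.

2.275 bits/symbol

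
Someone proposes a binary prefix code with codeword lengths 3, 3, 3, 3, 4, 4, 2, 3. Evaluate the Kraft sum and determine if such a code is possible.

1; yes

With common denominator 2^4 = 16: Σ 2^(−ℓᵢ) = 2/16 + 2/16 + 2/16 + 2/16 + 1/16 + 1/16 + 4/16 + 2/16 = 16/16 = 1.
Kraft's inequality requires Σ ≤ 1; here Σ = 1 ≤ 1, so such a prefix code exists.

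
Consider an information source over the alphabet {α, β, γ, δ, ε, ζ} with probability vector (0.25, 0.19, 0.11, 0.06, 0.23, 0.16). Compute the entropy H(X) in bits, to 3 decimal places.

2.460 bits

H = −Σ pᵢ log₂ pᵢ.
−0.25·log₂(0.25) = 0.5000
−0.19·log₂(0.19) = 0.4552
−0.11·log₂(0.11) = 0.3503
−0.06·log₂(0.06) = 0.2435
−0.23·log₂(0.23) = 0.4877
−0.16·log₂(0.16) = 0.4230
Sum ≈ 2.4597 → 2.460 bits.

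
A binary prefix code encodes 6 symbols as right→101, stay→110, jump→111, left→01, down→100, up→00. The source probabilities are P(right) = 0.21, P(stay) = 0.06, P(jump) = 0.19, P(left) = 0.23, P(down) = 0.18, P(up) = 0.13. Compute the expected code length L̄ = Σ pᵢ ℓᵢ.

2.64 bits/symbol

L̄ = Σ pᵢ·ℓᵢ = 0.21·3 + 0.06·3 + 0.19·3 + 0.23·2 + 0.18·3 + 0.13·2 = 2.64 bits/symbol.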